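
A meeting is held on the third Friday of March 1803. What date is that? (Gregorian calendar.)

March 1, 1803 is a Tuesday.
The first Friday is therefore March 4 (3 days later).
The third Friday is 4 + 2×7 = March 18.

March 18, 1803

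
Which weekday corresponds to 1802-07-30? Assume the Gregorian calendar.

Doomsday rule: the anchor day for the 1800s is Friday. For year 02: 2÷12 = 0 r 2, and 2÷4 = 0, so 0+2+0 = 2.
Friday + 2 ≡ Sunday — that's 1802's doomsday.
In July the doomsday date is Jul 11.
Jul 30 is 19 days after Jul 11; 19 mod 7 = 5, so Sunday + 5 = Friday.

Friday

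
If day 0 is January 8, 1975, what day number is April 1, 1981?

Jan 8, 1975 → Jan 8, 1976: 365 days.
Jan 8, 1976 → Jan 8, 1977: 366 days (Feb 29, 1976 is in that span).
Jan 8, 1977 → Jan 8, 1978: 365 days.
Jan 8, 1978 → Jan 8, 1979: 365 days.
Jan 8, 1979 → Jan 8, 1980: 365 days.
Jan 8, 1980 → Jan 8, 1981: 366 days (Feb 29, 1980 is in that span).
Jan 8, 1981 → Feb 8, 1981: 31 days (January has 31).
Feb 8, 1981 → Mar 8, 1981: 28 days (February has 28).
Mar 8, 1981 → Apr 1, 1981: 24 days.
Total: 2275 days.

2275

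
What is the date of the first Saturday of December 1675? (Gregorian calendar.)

December 7, 1675

December 1, 1675 is a Sunday.
The first Saturday is therefore December 7 (6 days later).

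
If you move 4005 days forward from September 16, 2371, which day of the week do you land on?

Friday

First find the weekday of Sep 16, 2371. Doomsday rule: the anchor day for the 2300s is Wednesday. For year 71: 71÷12 = 5 r 11, and 11÷4 = 2, so 5+11+2 = 18.
Wednesday + 18 ≡ Sunday — that's 2371's doomsday.
In September the doomsday date is Sep 5.
Sep 16 is 11 days after Sep 5; 11 mod 7 = 4, so Sunday + 4 = Thursday.
4005 mod 7 = 1, so 4005 days after a Thursday is Thursday + 1 = Friday.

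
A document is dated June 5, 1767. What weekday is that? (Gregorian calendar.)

Doomsday rule: the anchor day for the 1700s is Sunday. For year 67: 67÷12 = 5 r 7, and 7÷4 = 1, so 5+7+1 = 13.
Sunday + 13 ≡ Saturday — that's 1767's doomsday.
In June the doomsday date is Jun 6.
Jun 5 is 1 day before Jun 6; 1 mod 7 = 1, so Saturday − 1 = Friday.

Friday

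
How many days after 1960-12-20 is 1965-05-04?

1596

Dec 20, 1960 → Dec 20, 1961: 365 days.
Dec 20, 1961 → Dec 20, 1962: 365 days.
Dec 20, 1962 → Dec 20, 1963: 365 days.
Dec 20, 1963 → Dec 20, 1964: 366 days (Feb 29, 1964 is in that span).
Dec 20, 1964 → Jan 20, 1965: 31 days (December has 31).
Jan 20, 1965 → Feb 20, 1965: 31 days (January has 31).
Feb 20, 1965 → Mar 20, 1965: 28 days (February has 28).
Mar 20, 1965 → Apr 20, 1965: 31 days (March has 31).
Apr 20, 1965 → May 4, 1965: 14 days.
Total: 1596 days.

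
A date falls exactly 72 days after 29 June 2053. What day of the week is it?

Tuesday

First find the weekday of Jun 29, 2053. Doomsday rule: the anchor day for the 2000s is Tuesday. For year 53: 53÷12 = 4 r 5, and 5÷4 = 1, so 4+5+1 = 10.
Tuesday + 10 ≡ Friday — that's 2053's doomsday.
In June the doomsday date is Jun 6.
Jun 29 is 23 days after Jun 6; 23 mod 7 = 2, so Friday + 2 = Sunday.
72 mod 7 = 2, so 72 days after a Sunday is Sunday + 2 = Tuesday.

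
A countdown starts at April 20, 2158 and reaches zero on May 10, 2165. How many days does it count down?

Apr 20, 2158 → Apr 20, 2159: 365 days.
Apr 20, 2159 → Apr 20, 2160: 366 days (Feb 29, 2160 is in that span).
Apr 20, 2160 → Apr 20, 2161: 365 days.
Apr 20, 2161 → Apr 20, 2162: 365 days.
Apr 20, 2162 → Apr 20, 2163: 365 days.
Apr 20, 2163 → Apr 20, 2164: 366 days (Feb 29, 2164 is in that span).
Apr 20, 2164 → May 20, 2164: 30 days (April has 30).
May 20, 2164 → Jun 20, 2164: 31 days (May has 31).
Jun 20, 2164 → Jul 20, 2164: 30 days (June has 30).
Jul 20, 2164 → Aug 20, 2164: 31 days (July has 31).
Aug 20, 2164 → Sep 20, 2164: 31 days (August has 31).
Sep 20, 2164 → Oct 20, 2164: 30 days (September has 30).
Oct 20, 2164 → Nov 20, 2164: 31 days (October has 31).
Nov 20, 2164 → Dec 20, 2164: 30 days (November has 30).
Dec 20, 2164 → Jan 20, 2165: 31 days (December has 31).
Jan 20, 2165 → Feb 20, 2165: 31 days (January has 31).
Feb 20, 2165 → Mar 20, 2165: 28 days (February has 28).
Mar 20, 2165 → Apr 20, 2165: 31 days (March has 31).
Apr 20, 2165 → May 10, 2165: 20 days.
Total: 2577 days.

2577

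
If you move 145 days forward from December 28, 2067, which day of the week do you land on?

Dec 28, 2067 is a Wednesday.
145 mod 7 = 5, so 145 days after a Wednesday is Wednesday + 5 = Monday.

Monday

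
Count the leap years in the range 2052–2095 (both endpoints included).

Multiples of 4 in [2052,2095]: 11.
Of those, multiples of 100: 0 (not leap unless ÷400).
Multiples of 400: 0.
Leap years = 11 − 0 + 0 = 11.

11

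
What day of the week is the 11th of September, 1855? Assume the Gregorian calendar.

Doomsday rule: the anchor day for the 1800s is Friday. For year 55: 55÷12 = 4 r 7, and 7÷4 = 1, so 4+7+1 = 12.
Friday + 12 ≡ Wednesday — that's 1855's doomsday.
In September the doomsday date is Sep 5.
Sep 11 is 6 days after Sep 5; 6 mod 7 = 6, so Wednesday + 6 = Tuesday.

Tuesday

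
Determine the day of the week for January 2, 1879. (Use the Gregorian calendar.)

Thursday

Doomsday rule: the anchor day for the 1800s is Friday. For year 79: 79÷12 = 6 r 7, and 7÷4 = 1, so 6+7+1 = 14.
Friday + 14 ≡ Friday — that's 1879's doomsday.
In January the doomsday date is Jan 3 (1879 is not a leap year).
Jan 2 is 1 day before Jan 3; 1 mod 7 = 1, so Friday − 1 = Thursday.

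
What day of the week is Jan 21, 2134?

Doomsday rule: the anchor day for the 2100s is Sunday. For year 34: 34÷12 = 2 r 10, and 10÷4 = 2, so 2+10+2 = 14.
Sunday + 14 ≡ Sunday — that's 2134's doomsday.
In January the doomsday date is Jan 3 (2134 is not a leap year).
Jan 21 is 18 days after Jan 3; 18 mod 7 = 4, so Sunday + 4 = Thursday.

Thursday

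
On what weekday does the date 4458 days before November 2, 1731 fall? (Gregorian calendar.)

Nov 2, 1731 is a Friday.
4458 mod 7 = 6, so 4458 days before a Friday is Friday − 6 = Saturday.

Saturday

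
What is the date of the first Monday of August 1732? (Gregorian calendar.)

August 1, 1732 is a Friday.
The first Monday is therefore August 4 (3 days later).

August 4, 1732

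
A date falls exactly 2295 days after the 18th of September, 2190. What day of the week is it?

Sep 18, 2190 is a Saturday.
2295 mod 7 = 6, so 2295 days after a Saturday is Saturday + 6 = Friday.

Friday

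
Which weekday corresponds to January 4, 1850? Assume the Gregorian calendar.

Doomsday rule: the anchor day for the 1800s is Friday. For year 50: 50÷12 = 4 r 2, and 2÷4 = 0, so 4+2+0 = 6.
Friday + 6 ≡ Thursday — that's 1850's doomsday.
In January the doomsday date is Jan 3 (1850 is not a leap year).
Jan 4 is 1 day after Jan 3; 1 mod 7 = 1, so Thursday + 1 = Friday.

Friday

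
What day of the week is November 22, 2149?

Saturday

Doomsday rule: the anchor day for the 2100s is Sunday. For year 49: 49÷12 = 4 r 1, and 1÷4 = 0, so 4+1+0 = 5.
Sunday + 5 ≡ Friday — that's 2149's doomsday.
In November the doomsday date is Nov 7.
Nov 22 is 15 days after Nov 7; 15 mod 7 = 1, so Friday + 1 = Saturday.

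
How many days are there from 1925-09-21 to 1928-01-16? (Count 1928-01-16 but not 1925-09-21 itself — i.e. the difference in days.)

Sep 21, 1925 → Sep 21, 1926: 365 days.
Sep 21, 1926 → Sep 21, 1927: 365 days.
Sep 21, 1927 → Oct 21, 1927: 30 days (September has 30).
Oct 21, 1927 → Nov 21, 1927: 31 days (October has 31).
Nov 21, 1927 → Dec 21, 1927: 30 days (November has 30).
Dec 21, 1927 → Jan 16, 1928: 26 days.
Total: 847 days.

847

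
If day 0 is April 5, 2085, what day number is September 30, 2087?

908

Apr 5, 2085 → Apr 5, 2086: 365 days.
Apr 5, 2086 → Apr 5, 2087: 365 days.
Apr 5, 2087 → May 5, 2087: 30 days (April has 30).
May 5, 2087 → Jun 5, 2087: 31 days (May has 31).
Jun 5, 2087 → Jul 5, 2087: 30 days (June has 30).
Jul 5, 2087 → Aug 5, 2087: 31 days (July has 31).
Aug 5, 2087 → Sep 5, 2087: 31 days (August has 31).
Sep 5, 2087 → Sep 30, 2087: 25 days.
Total: 908 days.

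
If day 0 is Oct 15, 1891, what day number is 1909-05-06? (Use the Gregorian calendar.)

Oct 15, 1891 → Oct 15, 1892: 366 days (Feb 29, 1892 is in that span).
Oct 15, 1892 → Oct 15, 1893: 365 days.
Oct 15, 1893 → Oct 15, 1894: 365 days.
Oct 15, 1894 → Oct 15, 1895: 365 days.
Oct 15, 1895 → Oct 15, 1896: 366 days (Feb 29, 1896 is in that span).
Oct 15, 1896 → Oct 15, 1897: 365 days.
Oct 15, 1897 → Oct 15, 1898: 365 days.
Oct 15, 1898 → Oct 15, 1899: 365 days.
Oct 15, 1899 → Oct 15, 1900: 365 days.
Oct 15, 1900 → Oct 15, 1901: 365 days.
Oct 15, 1901 → Oct 15, 1902: 365 days.
Oct 15, 1902 → Oct 15, 1903: 365 days.
Oct 15, 1903 → Oct 15, 1904: 366 days (Feb 29, 1904 is in that span).
Oct 15, 1904 → Oct 15, 1905: 365 days.
Oct 15, 1905 → Oct 15, 1906: 365 days.
Oct 15, 1906 → Oct 15, 1907: 365 days.
Oct 15, 1907 → Oct 15, 1908: 366 days (Feb 29, 1908 is in that span).
Oct 15, 1908 → Nov 15, 1908: 31 days (October has 31).
Nov 15, 1908 → Dec 15, 1908: 30 days (November has 30).
Dec 15, 1908 → Jan 15, 1909: 31 days (December has 31).
Jan 15, 1909 → Feb 15, 1909: 31 days (January has 31).
Feb 15, 1909 → Mar 15, 1909: 28 days (February has 28).
Mar 15, 1909 → Apr 15, 1909: 31 days (March has 31).
Apr 15, 1909 → May 6, 1909: 21 days.
Total: 6412 days.

6412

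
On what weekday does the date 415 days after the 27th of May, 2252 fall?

Saturday

May 27, 2252 is a Thursday.
415 mod 7 = 2, so 415 days after a Thursday is Thursday + 2 = Saturday.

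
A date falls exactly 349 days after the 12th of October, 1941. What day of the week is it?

Saturday

Oct 12, 1941 is a Sunday.
349 mod 7 = 6, so 349 days after a Sunday is Sunday + 6 = Saturday.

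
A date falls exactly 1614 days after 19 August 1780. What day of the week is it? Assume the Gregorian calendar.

First find the weekday of Aug 19, 1780. Doomsday rule: the anchor day for the 1700s is Sunday. For year 80: 80÷12 = 6 r 8, and 8÷4 = 2, so 6+8+2 = 16.
Sunday + 16 ≡ Tuesday — that's 1780's doomsday.
In August the doomsday date is Aug 8.
Aug 19 is 11 days after Aug 8; 11 mod 7 = 4, so Tuesday + 4 = Saturday.
1614 mod 7 = 4, so 1614 days after a Saturday is Saturday + 4 = Wednesday.

Wednesday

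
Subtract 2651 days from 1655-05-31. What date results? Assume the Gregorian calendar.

February 26, 1648

−365 (one year) → May 31, 1654 (2286 left).
−365 (one year) → May 31, 1653 (1921 left).
−365 (one year) → May 31, 1652 (1556 left).
−366 (one year; includes Feb 29, 1652) → May 31, 1651 (1190 left).
−365 (one year) → May 31, 1650 (825 left).
−365 (one year) → May 31, 1649 (460 left).
−365 (one year) → May 31, 1648 (95 left).
−31 → Apr 30, 1648 (end of Apr, 30 days; 64 left).
−30 → Mar 31, 1648 (end of Mar, 31 days; 34 left).
−31 → Feb 29, 1648 (end of Feb, 29 days; 3 left).
−3 → Feb 26, 1648.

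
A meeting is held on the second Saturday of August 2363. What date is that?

August 10, 2363

August 1, 2363 is a Thursday.
The first Saturday is therefore August 3 (2 days later).
The second Saturday is 3 + 1×7 = August 10.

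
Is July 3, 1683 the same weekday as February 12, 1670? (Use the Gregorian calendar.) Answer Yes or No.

No

From Feb 12, 1670 to Jul 3, 1683 is 4889 days.
4889 mod 7 = 3, so they are different weekdays.
(Feb 12, 1670 is a Wednesday; Jul 3, 1683 is a Saturday.)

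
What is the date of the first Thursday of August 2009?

August 1, 2009 is a Saturday.
The first Thursday is therefore August 6 (5 days later).

August 6, 2009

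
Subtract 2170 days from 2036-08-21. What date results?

−366 (one year; includes Feb 29, 2036) → Aug 21, 2035 (1804 left).
−365 (one year) → Aug 21, 2034 (1439 left).
−365 (one year) → Aug 21, 2033 (1074 left).
−365 (one year) → Aug 21, 2032 (709 left).
−366 (one year; includes Feb 29, 2032) → Aug 21, 2031 (343 left).
−21 → Jul 31, 2031 (end of Jul, 31 days; 322 left).
−31 → Jun 30, 2031 (end of Jun, 30 days; 291 left).
−30 → May 31, 2031 (end of May, 31 days; 261 left).
−31 → Apr 30, 2031 (end of Apr, 30 days; 230 left).
−30 → Mar 31, 2031 (end of Mar, 31 days; 200 left).
−31 → Feb 28, 2031 (end of Feb, 28 days; 169 left).
−28 → Jan 31, 2031 (end of Jan, 31 days; 141 left).
−31 → Dec 31, 2030 (end of Dec, 31 days; 110 left).
−31 → Nov 30, 2030 (end of Nov, 30 days; 79 left).
−30 → Oct 31, 2030 (end of Oct, 31 days; 49 left).
−31 → Sep 30, 2030 (end of Sep, 30 days; 18 left).
−18 → Sep 12, 2030.

September 12, 2030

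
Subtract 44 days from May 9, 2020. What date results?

March 26, 2020

−9 → Apr 30, 2020 (end of Apr, 30 days; 35 left).
−30 → Mar 31, 2020 (end of Mar, 31 days; 5 left).
−5 → Mar 26, 2020.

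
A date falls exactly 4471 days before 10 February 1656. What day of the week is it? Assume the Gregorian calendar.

Feb 10, 1656 is a Thursday.
4471 mod 7 = 5, so 4471 days before a Thursday is Thursday − 5 = Saturday.

Saturday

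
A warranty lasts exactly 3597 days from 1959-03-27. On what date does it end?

January 30, 1969

+366 (one year; includes Feb 29, 1960) → Mar 27, 1960 (3231 left).
+365 (one year) → Mar 27, 1961 (2866 left).
+365 (one year) → Mar 27, 1962 (2501 left).
+365 (one year) → Mar 27, 1963 (2136 left).
+366 (one year; includes Feb 29, 1964) → Mar 27, 1964 (1770 left).
+365 (one year) → Mar 27, 1965 (1405 left).
+365 (one year) → Mar 27, 1966 (1040 left).
+365 (one year) → Mar 27, 1967 (675 left).
+366 (one year; includes Feb 29, 1968) → Mar 27, 1968 (309 left).
Mar has 31 days: +5 → Apr 1, 1968 (304 left).
Apr has 30 days: +30 → May 1, 1968 (274 left).
May has 31 days: +31 → Jun 1, 1968 (243 left).
Jun has 30 days: +30 → Jul 1, 1968 (213 left).
Jul has 31 days: +31 → Aug 1, 1968 (182 left).
Aug has 31 days: +31 → Sep 1, 1968 (151 left).
Sep has 30 days: +30 → Oct 1, 1968 (121 left).
Oct has 31 days: +31 → Nov 1, 1968 (90 left).
Nov has 30 days: +30 → Dec 1, 1968 (60 left).
Dec has 31 days: +31 → Jan 1, 1969 (29 left).
+29 → Jan 30, 1969.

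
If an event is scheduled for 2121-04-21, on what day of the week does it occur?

Doomsday rule: the anchor day for the 2100s is Sunday. For year 21: 21÷12 = 1 r 9, and 9÷4 = 2, so 1+9+2 = 12.
Sunday + 12 ≡ Friday — that's 2121's doomsday.
In April the doomsday date is Apr 4.
Apr 21 is 17 days after Apr 4; 17 mod 7 = 3, so Friday + 3 = Monday.

Monday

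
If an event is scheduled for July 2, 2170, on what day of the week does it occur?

Monday

Doomsday rule: the anchor day for the 2100s is Sunday. For year 70: 70÷12 = 5 r 10, and 10÷4 = 2, so 5+10+2 = 17.
Sunday + 17 ≡ Wednesday — that's 2170's doomsday.
In July the doomsday date is Jul 11.
Jul 2 is 9 days before Jul 11; 9 mod 7 = 2, so Wednesday − 2 = Monday.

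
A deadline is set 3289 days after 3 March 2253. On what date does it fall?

+365 (one year) → Mar 3, 2254 (2924 left).
+365 (one year) → Mar 3, 2255 (2559 left).
+366 (one year; includes Feb 29, 2256) → Mar 3, 2256 (2193 left).
+365 (one year) → Mar 3, 2257 (1828 left).
+365 (one year) → Mar 3, 2258 (1463 left).
+365 (one year) → Mar 3, 2259 (1098 left).
+366 (one year; includes Feb 29, 2260) → Mar 3, 2260 (732 left).
+365 (one year) → Mar 3, 2261 (367 left).
Mar has 31 days: +29 → Apr 1, 2261 (338 left).
Apr has 30 days: +30 → May 1, 2261 (308 left).
May has 31 days: +31 → Jun 1, 2261 (277 left).
Jun has 30 days: +30 → Jul 1, 2261 (247 left).
Jul has 31 days: +31 → Aug 1, 2261 (216 left).
Aug has 31 days: +31 → Sep 1, 2261 (185 left).
Sep has 30 days: +30 → Oct 1, 2261 (155 left).
Oct has 31 days: +31 → Nov 1, 2261 (124 left).
Nov has 30 days: +30 → Dec 1, 2261 (94 left).
Dec has 31 days: +31 → Jan 1, 2262 (63 left).
Jan has 31 days: +31 → Feb 1, 2262 (32 left).
Feb has 28 days: +28 → Mar 1, 2262 (4 left).
+4 → Mar 5, 2262.

March 5, 2262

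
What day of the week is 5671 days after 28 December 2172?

Dec 28, 2172 is a Monday.
5671 mod 7 = 1, so 5671 days after a Monday is Monday + 1 = Tuesday.

Tuesday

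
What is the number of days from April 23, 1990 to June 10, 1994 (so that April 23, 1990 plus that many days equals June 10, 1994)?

Apr 23, 1990 → Apr 23, 1991: 365 days.
Apr 23, 1991 → Apr 23, 1992: 366 days (Feb 29, 1992 is in that span).
Apr 23, 1992 → Apr 23, 1993: 365 days.
Apr 23, 1993 → Apr 23, 1994: 365 days.
Apr 23, 1994 → May 23, 1994: 30 days (April has 30).
May 23, 1994 → Jun 10, 1994: 18 days.
Total: 1509 days.

1509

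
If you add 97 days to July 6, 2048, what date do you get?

Jul has 31 days: +26 → Aug 1, 2048 (71 left).
Aug has 31 days: +31 → Sep 1, 2048 (40 left).
Sep has 30 days: +30 → Oct 1, 2048 (10 left).
+10 → Oct 11, 2048.

October 11, 2048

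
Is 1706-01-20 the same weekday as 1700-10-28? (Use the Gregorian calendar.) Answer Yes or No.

From Oct 28, 1700 to Jan 20, 1706 is 1910 days.
1910 mod 7 = 6, so they are different weekdays.
(Oct 28, 1700 is a Thursday; Jan 20, 1706 is a Wednesday.)

No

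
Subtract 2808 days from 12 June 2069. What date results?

−365 (one year) → Jun 12, 2068 (2443 left).
−366 (one year; includes Feb 29, 2068) → Jun 12, 2067 (2077 left).
−365 (one year) → Jun 12, 2066 (1712 left).
−365 (one year) → Jun 12, 2065 (1347 left).
−365 (one year) → Jun 12, 2064 (982 left).
−366 (one year; includes Feb 29, 2064) → Jun 12, 2063 (616 left).
−365 (one year) → Jun 12, 2062 (251 left).
−12 → May 31, 2062 (end of May, 31 days; 239 left).
−31 → Apr 30, 2062 (end of Apr, 30 days; 208 left).
−30 → Mar 31, 2062 (end of Mar, 31 days; 178 left).
−31 → Feb 28, 2062 (end of Feb, 28 days; 147 left).
−28 → Jan 31, 2062 (end of Jan, 31 days; 119 left).
−31 → Dec 31, 2061 (end of Dec, 31 days; 88 left).
−31 → Nov 30, 2061 (end of Nov, 30 days; 57 left).
−30 → Oct 31, 2061 (end of Oct, 31 days; 27 left).
−27 → Oct 4, 2061.

October 4, 2061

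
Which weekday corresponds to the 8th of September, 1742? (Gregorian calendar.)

Doomsday rule: the anchor day for the 1700s is Sunday. For year 42: 42÷12 = 3 r 6, and 6÷4 = 1, so 3+6+1 = 10.
Sunday + 10 ≡ Wednesday — that's 1742's doomsday.
In September the doomsday date is Sep 5.
Sep 8 is 3 days after Sep 5; 3 mod 7 = 3, so Wednesday + 3 = Saturday.

Saturday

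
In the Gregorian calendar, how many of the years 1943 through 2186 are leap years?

Multiples of 4 in [1943,2186]: 61.
Of those, multiples of 100: 2 (not leap unless ÷400).
Multiples of 400: 1.
Leap years = 61 − 2 + 1 = 60.

60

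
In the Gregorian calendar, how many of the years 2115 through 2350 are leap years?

Multiples of 4 in [2115,2350]: 59.
Of those, multiples of 100: 2 (not leap unless ÷400).
Multiples of 400: 0.
Leap years = 59 − 2 + 0 = 57.

57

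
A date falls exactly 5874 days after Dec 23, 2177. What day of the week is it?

Wednesday

Dec 23, 2177 is a Tuesday.
5874 mod 7 = 1, so 5874 days after a Tuesday is Tuesday + 1 = Wednesday.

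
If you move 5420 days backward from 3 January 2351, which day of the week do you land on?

First find the weekday of Jan 3, 2351. Doomsday rule: the anchor day for the 2300s is Wednesday. For year 51: 51÷12 = 4 r 3, and 3÷4 = 0, so 4+3+0 = 7.
Wednesday + 7 ≡ Wednesday — that's 2351's doomsday.
In January the doomsday date is Jan 3 (2351 is not a leap year).
Jan 3 is the doomsday itself: Wednesday.
5420 mod 7 = 2, so 5420 days before a Wednesday is Wednesday − 2 = Monday.

Monday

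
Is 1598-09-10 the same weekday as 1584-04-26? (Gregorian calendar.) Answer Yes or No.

From Apr 26, 1584 to Sep 10, 1598 is 5250 days.
5250 mod 7 = 0, so they are the same weekday.
(Apr 26, 1584 is a Thursday; Sep 10, 1598 is a Thursday.)

Yes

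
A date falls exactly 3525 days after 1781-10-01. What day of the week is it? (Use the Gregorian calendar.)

First find the weekday of Oct 1, 1781. Doomsday rule: the anchor day for the 1700s is Sunday. For year 81: 81÷12 = 6 r 9, and 9÷4 = 2, so 6+9+2 = 17.
Sunday + 17 ≡ Wednesday — that's 1781's doomsday.
In October the doomsday date is Oct 10.
Oct 1 is 9 days before Oct 10; 9 mod 7 = 2, so Wednesday − 2 = Monday.
3525 mod 7 = 4, so 3525 days after a Monday is Monday + 4 = Friday.

Friday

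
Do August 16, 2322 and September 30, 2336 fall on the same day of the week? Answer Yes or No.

Yes

From Aug 16, 2322 to Sep 30, 2336 is 5159 days.
5159 mod 7 = 0, so they are the same weekday.
(Aug 16, 2322 is a Wednesday; Sep 30, 2336 is a Wednesday.)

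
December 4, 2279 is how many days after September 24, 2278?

436

Sep 24, 2278 → Sep 24, 2279: 365 days.
Sep 24, 2279 → Oct 24, 2279: 30 days (September has 30).
Oct 24, 2279 → Nov 24, 2279: 31 days (October has 31).
Nov 24, 2279 → Dec 4, 2279: 10 days.
Total: 436 days.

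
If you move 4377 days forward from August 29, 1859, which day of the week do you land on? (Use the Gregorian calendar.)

Wednesday

First find the weekday of Aug 29, 1859. Doomsday rule: the anchor day for the 1800s is Friday. For year 59: 59÷12 = 4 r 11, and 11÷4 = 2, so 4+11+2 = 17.
Friday + 17 ≡ Monday — that's 1859's doomsday.
In August the doomsday date is Aug 8.
Aug 29 is 21 days after Aug 8; 21 mod 7 = 0, so Monday + 0 = Monday.
4377 mod 7 = 2, so 4377 days after a Monday is Monday + 2 = Wednesday.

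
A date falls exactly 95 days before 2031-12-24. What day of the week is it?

First find the weekday of Dec 24, 2031. Doomsday rule: the anchor day for the 2000s is Tuesday. For year 31: 31÷12 = 2 r 7, and 7÷4 = 1, so 2+7+1 = 10.
Tuesday + 10 ≡ Friday — that's 2031's doomsday.
In December the doomsday date is Dec 12.
Dec 24 is 12 days after Dec 12; 12 mod 7 = 5, so Friday + 5 = Wednesday.
95 mod 7 = 4, so 95 days before a Wednesday is Wednesday − 4 = Saturday.

Saturday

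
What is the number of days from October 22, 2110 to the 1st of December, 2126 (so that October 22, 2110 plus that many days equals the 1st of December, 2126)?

5884

Oct 22, 2110 → Oct 22, 2111: 365 days.
Oct 22, 2111 → Oct 22, 2112: 366 days (Feb 29, 2112 is in that span).
Oct 22, 2112 → Oct 22, 2113: 365 days.
Oct 22, 2113 → Oct 22, 2114: 365 days.
Oct 22, 2114 → Oct 22, 2115: 365 days.
Oct 22, 2115 → Oct 22, 2116: 366 days (Feb 29, 2116 is in that span).
Oct 22, 2116 → Oct 22, 2117: 365 days.
Oct 22, 2117 → Oct 22, 2118: 365 days.
Oct 22, 2118 → Oct 22, 2119: 365 days.
Oct 22, 2119 → Oct 22, 2120: 366 days (Feb 29, 2120 is in that span).
Oct 22, 2120 → Oct 22, 2121: 365 days.
Oct 22, 2121 → Oct 22, 2122: 365 days.
Oct 22, 2122 → Oct 22, 2123: 365 days.
Oct 22, 2123 → Oct 22, 2124: 366 days (Feb 29, 2124 is in that span).
Oct 22, 2124 → Oct 22, 2125: 365 days.
Oct 22, 2125 → Oct 22, 2126: 365 days.
Oct 22, 2126 → Nov 22, 2126: 31 days (October has 31).
Nov 22, 2126 → Dec 1, 2126: 9 days.
Total: 5884 days.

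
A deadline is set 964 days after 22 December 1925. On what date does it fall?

+365 (one year) → Dec 22, 1926 (599 left).
+365 (one year) → Dec 22, 1927 (234 left).
Dec has 31 days: +10 → Jan 1, 1928 (224 left).
Jan has 31 days: +31 → Feb 1, 1928 (193 left).
Feb has 29 days: +29 → Mar 1, 1928 (164 left).
Mar has 31 days: +31 → Apr 1, 1928 (133 left).
Apr has 30 days: +30 → May 1, 1928 (103 left).
May has 31 days: +31 → Jun 1, 1928 (72 left).
Jun has 30 days: +30 → Jul 1, 1928 (42 left).
Jul has 31 days: +31 → Aug 1, 1928 (11 left).
+11 → Aug 12, 1928.

August 12, 1928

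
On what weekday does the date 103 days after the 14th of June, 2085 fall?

First find the weekday of Jun 14, 2085. Doomsday rule: the anchor day for the 2000s is Tuesday. For year 85: 85÷12 = 7 r 1, and 1÷4 = 0, so 7+1+0 = 8.
Tuesday + 8 ≡ Wednesday — that's 2085's doomsday.
In June the doomsday date is Jun 6.
Jun 14 is 8 days after Jun 6; 8 mod 7 = 1, so Wednesday + 1 = Thursday.
103 mod 7 = 5, so 103 days after a Thursday is Thursday + 5 = Tuesday.

Tuesday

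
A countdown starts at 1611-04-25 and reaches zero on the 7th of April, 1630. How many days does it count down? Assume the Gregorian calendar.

Apr 25, 1611 → Apr 25, 1612: 366 days (Feb 29, 1612 is in that span).
Apr 25, 1612 → Apr 25, 1613: 365 days.
Apr 25, 1613 → Apr 25, 1614: 365 days.
Apr 25, 1614 → Apr 25, 1615: 365 days.
Apr 25, 1615 → Apr 25, 1616: 366 days (Feb 29, 1616 is in that span).
Apr 25, 1616 → Apr 25, 1617: 365 days.
Apr 25, 1617 → Apr 25, 1618: 365 days.
Apr 25, 1618 → Apr 25, 1619: 365 days.
Apr 25, 1619 → Apr 25, 1620: 366 days (Feb 29, 1620 is in that span).
Apr 25, 1620 → Apr 25, 1621: 365 days.
Apr 25, 1621 → Apr 25, 1622: 365 days.
Apr 25, 1622 → Apr 25, 1623: 365 days.
Apr 25, 1623 → Apr 25, 1624: 366 days (Feb 29, 1624 is in that span).
Apr 25, 1624 → Apr 25, 1625: 365 days.
Apr 25, 1625 → Apr 25, 1626: 365 days.
Apr 25, 1626 → Apr 25, 1627: 365 days.
Apr 25, 1627 → Apr 25, 1628: 366 days (Feb 29, 1628 is in that span).
Apr 25, 1628 → Apr 25, 1629: 365 days.
Apr 25, 1629 → May 25, 1629: 30 days (April has 30).
May 25, 1629 → Jun 25, 1629: 31 days (May has 31).
Jun 25, 1629 → Jul 25, 1629: 30 days (June has 30).
Jul 25, 1629 → Aug 25, 1629: 31 days (July has 31).
Aug 25, 1629 → Sep 25, 1629: 31 days (August has 31).
Sep 25, 1629 → Oct 25, 1629: 30 days (September has 30).
Oct 25, 1629 → Nov 25, 1629: 31 days (October has 31).
Nov 25, 1629 → Dec 25, 1629: 30 days (November has 30).
Dec 25, 1629 → Jan 25, 1630: 31 days (December has 31).
Jan 25, 1630 → Feb 25, 1630: 31 days (January has 31).
Feb 25, 1630 → Mar 25, 1630: 28 days (February has 28).
Mar 25, 1630 → Apr 7, 1630: 13 days.
Total: 6922 days.

6922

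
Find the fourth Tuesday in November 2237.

November 1, 2237 is a Wednesday.
The first Tuesday is therefore November 7 (6 days later).
The fourth Tuesday is 7 + 3×7 = November 28.

November 28, 2237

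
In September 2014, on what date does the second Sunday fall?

September 1, 2014 is a Monday.
The first Sunday is therefore September 7 (6 days later).
The second Sunday is 7 + 1×7 = September 14.

September 14, 2014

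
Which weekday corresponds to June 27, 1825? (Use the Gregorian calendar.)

Monday

Doomsday rule: the anchor day for the 1800s is Friday. For year 25: 25÷12 = 2 r 1, and 1÷4 = 0, so 2+1+0 = 3.
Friday + 3 ≡ Monday — that's 1825's doomsday.
In June the doomsday date is Jun 6.
Jun 27 is 21 days after Jun 6; 21 mod 7 = 0, so Monday + 0 = Monday.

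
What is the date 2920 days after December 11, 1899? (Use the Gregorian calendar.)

+365 (one year) → Dec 11, 1900 (2555 left).
+365 (one year) → Dec 11, 1901 (2190 left).
+365 (one year) → Dec 11, 1902 (1825 left).
+365 (one year) → Dec 11, 1903 (1460 left).
+366 (one year; includes Feb 29, 1904) → Dec 11, 1904 (1094 left).
+365 (one year) → Dec 11, 1905 (729 left).
+365 (one year) → Dec 11, 1906 (364 left).
Dec has 31 days: +21 → Jan 1, 1907 (343 left).
Jan has 31 days: +31 → Feb 1, 1907 (312 left).
Feb has 28 days: +28 → Mar 1, 1907 (284 left).
Mar has 31 days: +31 → Apr 1, 1907 (253 left).
Apr has 30 days: +30 → May 1, 1907 (223 left).
May has 31 days: +31 → Jun 1, 1907 (192 left).
Jun has 30 days: +30 → Jul 1, 1907 (162 left).
Jul has 31 days: +31 → Aug 1, 1907 (131 left).
Aug has 31 days: +31 → Sep 1, 1907 (100 left).
Sep has 30 days: +30 → Oct 1, 1907 (70 left).
Oct has 31 days: +31 → Nov 1, 1907 (39 left).
Nov has 30 days: +30 → Dec 1, 1907 (9 left).
+9 → Dec 10, 1907.

December 10, 1907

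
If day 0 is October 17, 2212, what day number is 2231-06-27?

Oct 17, 2212 → Oct 17, 2213: 365 days.
Oct 17, 2213 → Oct 17, 2214: 365 days.
Oct 17, 2214 → Oct 17, 2215: 365 days.
Oct 17, 2215 → Oct 17, 2216: 366 days (Feb 29, 2216 is in that span).
Oct 17, 2216 → Oct 17, 2217: 365 days.
Oct 17, 2217 → Oct 17, 2218: 365 days.
Oct 17, 2218 → Oct 17, 2219: 365 days.
Oct 17, 2219 → Oct 17, 2220: 366 days (Feb 29, 2220 is in that span).
Oct 17, 2220 → Oct 17, 2221: 365 days.
Oct 17, 2221 → Oct 17, 2222: 365 days.
Oct 17, 2222 → Oct 17, 2223: 365 days.
Oct 17, 2223 → Oct 17, 2224: 366 days (Feb 29, 2224 is in that span).
Oct 17, 2224 → Oct 17, 2225: 365 days.
Oct 17, 2225 → Oct 17, 2226: 365 days.
Oct 17, 2226 → Oct 17, 2227: 365 days.
Oct 17, 2227 → Oct 17, 2228: 366 days (Feb 29, 2228 is in that span).
Oct 17, 2228 → Oct 17, 2229: 365 days.
Oct 17, 2229 → Oct 17, 2230: 365 days.
Oct 17, 2230 → Nov 17, 2230: 31 days (October has 31).
Nov 17, 2230 → Dec 17, 2230: 30 days (November has 30).
Dec 17, 2230 → Jan 17, 2231: 31 days (December has 31).
Jan 17, 2231 → Feb 17, 2231: 31 days (January has 31).
Feb 17, 2231 → Mar 17, 2231: 28 days (February has 28).
Mar 17, 2231 → Apr 17, 2231: 31 days (March has 31).
Apr 17, 2231 → May 17, 2231: 30 days (April has 30).
May 17, 2231 → Jun 17, 2231: 31 days (May has 31).
Jun 17, 2231 → Jun 27, 2231: 10 days.
Total: 6827 days.

6827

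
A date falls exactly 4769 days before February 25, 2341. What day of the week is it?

Feb 25, 2341 is a Tuesday.
4769 mod 7 = 2, so 4769 days before a Tuesday is Tuesday − 2 = Sunday.

Sunday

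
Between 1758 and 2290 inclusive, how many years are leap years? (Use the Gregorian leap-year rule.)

129

Multiples of 4 in [1758,2290]: 133.
Of those, multiples of 100: 5 (not leap unless ÷400).
Multiples of 400: 1.
Leap years = 133 − 5 + 1 = 129.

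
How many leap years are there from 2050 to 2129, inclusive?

Multiples of 4 in [2050,2129]: 20.
Of those, multiples of 100: 1 (not leap unless ÷400).
Multiples of 400: 0.
Leap years = 20 − 1 + 0 = 19.

19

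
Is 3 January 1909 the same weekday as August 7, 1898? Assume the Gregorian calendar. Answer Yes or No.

Yes

From Aug 7, 1898 to Jan 3, 1909 is 3801 days.
3801 mod 7 = 0, so they are the same weekday.
(Aug 7, 1898 is a Sunday; Jan 3, 1909 is a Sunday.)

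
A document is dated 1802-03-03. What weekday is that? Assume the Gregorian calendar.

Doomsday rule: the anchor day for the 1800s is Friday. For year 02: 2÷12 = 0 r 2, and 2÷4 = 0, so 0+2+0 = 2.
Friday + 2 ≡ Sunday — that's 1802's doomsday.
In March the doomsday date is Mar 14.
Mar 3 is 11 days before Mar 14; 11 mod 7 = 4, so Sunday − 4 = Wednesday.

Wednesday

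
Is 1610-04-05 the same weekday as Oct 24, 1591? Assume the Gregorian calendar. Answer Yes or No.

No

From Oct 24, 1591 to Apr 5, 1610 is 6738 days.
6738 mod 7 = 4, so they are different weekdays.
(Oct 24, 1591 is a Thursday; Apr 5, 1610 is a Monday.)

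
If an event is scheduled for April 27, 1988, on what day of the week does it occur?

Wednesday

Doomsday rule: the anchor day for the 1900s is Wednesday. For year 88: 88÷12 = 7 r 4, and 4÷4 = 1, so 7+4+1 = 12.
Wednesday + 12 ≡ Monday — that's 1988's doomsday.
In April the doomsday date is Apr 4.
Apr 27 is 23 days after Apr 4; 23 mod 7 = 2, so Monday + 2 = Wednesday.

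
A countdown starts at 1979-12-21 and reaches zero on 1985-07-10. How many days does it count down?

2028

Dec 21, 1979 → Dec 21, 1980: 366 days (Feb 29, 1980 is in that span).
Dec 21, 1980 → Dec 21, 1981: 365 days.
Dec 21, 1981 → Dec 21, 1982: 365 days.
Dec 21, 1982 → Dec 21, 1983: 365 days.
Dec 21, 1983 → Dec 21, 1984: 366 days (Feb 29, 1984 is in that span).
Dec 21, 1984 → Jan 21, 1985: 31 days (December has 31).
Jan 21, 1985 → Feb 21, 1985: 31 days (January has 31).
Feb 21, 1985 → Mar 21, 1985: 28 days (February has 28).
Mar 21, 1985 → Apr 21, 1985: 31 days (March has 31).
Apr 21, 1985 → May 21, 1985: 30 days (April has 30).
May 21, 1985 → Jun 21, 1985: 31 days (May has 31).
Jun 21, 1985 → Jul 10, 1985: 19 days.
Total: 2028 days.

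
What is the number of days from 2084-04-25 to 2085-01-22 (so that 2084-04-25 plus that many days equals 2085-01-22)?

Apr 25, 2084 → May 25, 2084: 30 days (April has 30).
May 25, 2084 → Jun 25, 2084: 31 days (May has 31).
Jun 25, 2084 → Jul 25, 2084: 30 days (June has 30).
Jul 25, 2084 → Aug 25, 2084: 31 days (July has 31).
Aug 25, 2084 → Sep 25, 2084: 31 days (August has 31).
Sep 25, 2084 → Oct 25, 2084: 30 days (September has 30).
Oct 25, 2084 → Nov 25, 2084: 31 days (October has 31).
Nov 25, 2084 → Dec 25, 2084: 30 days (November has 30).
Dec 25, 2084 → Jan 22, 2085: 28 days.
Total: 272 days.

272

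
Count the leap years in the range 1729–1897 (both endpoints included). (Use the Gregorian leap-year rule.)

Multiples of 4 in [1729,1897]: 42.
Of those, multiples of 100: 1 (not leap unless ÷400).
Multiples of 400: 0.
Leap years = 42 − 1 + 0 = 41.

41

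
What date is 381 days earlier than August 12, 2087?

July 27, 2086

−12 → Jul 31, 2087 (end of Jul, 31 days; 369 left).
−31 → Jun 30, 2087 (end of Jun, 30 days; 338 left).
−30 → May 31, 2087 (end of May, 31 days; 308 left).
−31 → Apr 30, 2087 (end of Apr, 30 days; 277 left).
−30 → Mar 31, 2087 (end of Mar, 31 days; 247 left).
−31 → Feb 28, 2087 (end of Feb, 28 days; 216 left).
−28 → Jan 31, 2087 (end of Jan, 31 days; 188 left).
−31 → Dec 31, 2086 (end of Dec, 31 days; 157 left).
−31 → Nov 30, 2086 (end of Nov, 30 days; 126 left).
−30 → Oct 31, 2086 (end of Oct, 31 days; 96 left).
−31 → Sep 30, 2086 (end of Sep, 30 days; 65 left).
−30 → Aug 31, 2086 (end of Aug, 31 days; 35 left).
−31 → Jul 31, 2086 (end of Jul, 31 days; 4 left).
−4 → Jul 27, 2086.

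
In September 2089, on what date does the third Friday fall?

September 16, 2089

September 1, 2089 is a Thursday.
The first Friday is therefore September 2 (1 days later).
The third Friday is 2 + 2×7 = September 16.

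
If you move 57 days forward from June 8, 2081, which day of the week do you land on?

Monday

Jun 8, 2081 is a Sunday.
57 mod 7 = 1, so 57 days after a Sunday is Sunday + 1 = Monday.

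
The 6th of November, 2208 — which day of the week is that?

Doomsday rule: the anchor day for the 2200s is Friday. For year 08: 8÷12 = 0 r 8, and 8÷4 = 2, so 0+8+2 = 10.
Friday + 10 ≡ Monday — that's 2208's doomsday.
In November the doomsday date is Nov 7.
Nov 6 is 1 day before Nov 7; 1 mod 7 = 1, so Monday − 1 = Sunday.

Sunday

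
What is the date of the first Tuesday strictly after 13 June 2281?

Jun 13, 2281 is a Monday.
From Monday to the next Tuesday is 1 day.
Jun 13, 2281 + 1 = Jun 14, 2281.

June 14, 2281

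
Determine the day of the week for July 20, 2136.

Friday

Doomsday rule: the anchor day for the 2100s is Sunday. For year 36: 36÷12 = 3 r 0, and 0÷4 = 0, so 3+0+0 = 3.
Sunday + 3 ≡ Wednesday — that's 2136's doomsday.
In July the doomsday date is Jul 11.
Jul 20 is 9 days after Jul 11; 9 mod 7 = 2, so Wednesday + 2 = Friday.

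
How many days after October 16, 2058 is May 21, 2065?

2409

Oct 16, 2058 → Oct 16, 2059: 365 days.
Oct 16, 2059 → Oct 16, 2060: 366 days (Feb 29, 2060 is in that span).
Oct 16, 2060 → Oct 16, 2061: 365 days.
Oct 16, 2061 → Oct 16, 2062: 365 days.
Oct 16, 2062 → Oct 16, 2063: 365 days.
Oct 16, 2063 → Oct 16, 2064: 366 days (Feb 29, 2064 is in that span).
Oct 16, 2064 → Nov 16, 2064: 31 days (October has 31).
Nov 16, 2064 → Dec 16, 2064: 30 days (November has 30).
Dec 16, 2064 → Jan 16, 2065: 31 days (December has 31).
Jan 16, 2065 → Feb 16, 2065: 31 days (January has 31).
Feb 16, 2065 → Mar 16, 2065: 28 days (February has 28).
Mar 16, 2065 → Apr 16, 2065: 31 days (March has 31).
Apr 16, 2065 → May 16, 2065: 30 days (April has 30).
May 16, 2065 → May 21, 2065: 5 days.
Total: 2409 days.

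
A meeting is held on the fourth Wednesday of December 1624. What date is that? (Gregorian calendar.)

December 1, 1624 is a Sunday.
The first Wednesday is therefore December 4 (3 days later).
The fourth Wednesday is 4 + 3×7 = December 25.

December 25, 1624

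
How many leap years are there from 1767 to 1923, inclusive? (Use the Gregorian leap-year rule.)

37

Multiples of 4 in [1767,1923]: 39.
Of those, multiples of 100: 2 (not leap unless ÷400).
Multiples of 400: 0.
Leap years = 39 − 2 + 0 = 37.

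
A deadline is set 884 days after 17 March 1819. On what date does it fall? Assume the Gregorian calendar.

August 17, 1821

+366 (one year; includes Feb 29, 1820) → Mar 17, 1820 (518 left).
+365 (one year) → Mar 17, 1821 (153 left).
Mar has 31 days: +15 → Apr 1, 1821 (138 left).
Apr has 30 days: +30 → May 1, 1821 (108 left).
May has 31 days: +31 → Jun 1, 1821 (77 left).
Jun has 30 days: +30 → Jul 1, 1821 (47 left).
Jul has 31 days: +31 → Aug 1, 1821 (16 left).
+16 → Aug 17, 1821.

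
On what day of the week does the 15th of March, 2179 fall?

Doomsday rule: the anchor day for the 2100s is Sunday. For year 79: 79÷12 = 6 r 7, and 7÷4 = 1, so 6+7+1 = 14.
Sunday + 14 ≡ Sunday — that's 2179's doomsday.
In March the doomsday date is Mar 14.
Mar 15 is 1 day after Mar 14; 1 mod 7 = 1, so Sunday + 1 = Monday.

Monday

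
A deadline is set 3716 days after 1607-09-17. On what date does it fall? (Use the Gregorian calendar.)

November 19, 1617

+366 (one year; includes Feb 29, 1608) → Sep 17, 1608 (3350 left).
+365 (one year) → Sep 17, 1609 (2985 left).
+365 (one year) → Sep 17, 1610 (2620 left).
+365 (one year) → Sep 17, 1611 (2255 left).
+366 (one year; includes Feb 29, 1612) → Sep 17, 1612 (1889 left).
+365 (one year) → Sep 17, 1613 (1524 left).
+365 (one year) → Sep 17, 1614 (1159 left).
+365 (one year) → Sep 17, 1615 (794 left).
+366 (one year; includes Feb 29, 1616) → Sep 17, 1616 (428 left).
+365 (one year) → Sep 17, 1617 (63 left).
Sep has 30 days: +14 → Oct 1, 1617 (49 left).
Oct has 31 days: +31 → Nov 1, 1617 (18 left).
+18 → Nov 19, 1617.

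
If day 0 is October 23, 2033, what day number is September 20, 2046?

Oct 23, 2033 → Oct 23, 2034: 365 days.
Oct 23, 2034 → Oct 23, 2035: 365 days.
Oct 23, 2035 → Oct 23, 2036: 366 days (Feb 29, 2036 is in that span).
Oct 23, 2036 → Oct 23, 2037: 365 days.
Oct 23, 2037 → Oct 23, 2038: 365 days.
Oct 23, 2038 → Oct 23, 2039: 365 days.
Oct 23, 2039 → Oct 23, 2040: 366 days (Feb 29, 2040 is in that span).
Oct 23, 2040 → Oct 23, 2041: 365 days.
Oct 23, 2041 → Oct 23, 2042: 365 days.
Oct 23, 2042 → Oct 23, 2043: 365 days.
Oct 23, 2043 → Oct 23, 2044: 366 days (Feb 29, 2044 is in that span).
Oct 23, 2044 → Oct 23, 2045: 365 days.
Oct 23, 2045 → Nov 23, 2045: 31 days (October has 31).
Nov 23, 2045 → Dec 23, 2045: 30 days (November has 30).
Dec 23, 2045 → Jan 23, 2046: 31 days (December has 31).
Jan 23, 2046 → Feb 23, 2046: 31 days (January has 31).
Feb 23, 2046 → Mar 23, 2046: 28 days (February has 28).
Mar 23, 2046 → Apr 23, 2046: 31 days (March has 31).
Apr 23, 2046 → May 23, 2046: 30 days (April has 30).
May 23, 2046 → Jun 23, 2046: 31 days (May has 31).
Jun 23, 2046 → Jul 23, 2046: 30 days (June has 30).
Jul 23, 2046 → Aug 23, 2046: 31 days (July has 31).
Aug 23, 2046 → Sep 20, 2046: 28 days.
Total: 4715 days.

4715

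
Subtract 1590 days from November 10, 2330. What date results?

July 4, 2326

−365 (one year) → Nov 10, 2329 (1225 left).
−365 (one year) → Nov 10, 2328 (860 left).
−366 (one year; includes Feb 29, 2328) → Nov 10, 2327 (494 left).
−365 (one year) → Nov 10, 2326 (129 left).
−10 → Oct 31, 2326 (end of Oct, 31 days; 119 left).
−31 → Sep 30, 2326 (end of Sep, 30 days; 88 left).
−30 → Aug 31, 2326 (end of Aug, 31 days; 58 left).
−31 → Jul 31, 2326 (end of Jul, 31 days; 27 left).
−27 → Jul 4, 2326.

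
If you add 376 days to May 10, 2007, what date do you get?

May has 31 days: +22 → Jun 1, 2007 (354 left).
Jun has 30 days: +30 → Jul 1, 2007 (324 left).
Jul has 31 days: +31 → Aug 1, 2007 (293 left).
Aug has 31 days: +31 → Sep 1, 2007 (262 left).
Sep has 30 days: +30 → Oct 1, 2007 (232 left).
Oct has 31 days: +31 → Nov 1, 2007 (201 left).
Nov has 30 days: +30 → Dec 1, 2007 (171 left).
Dec has 31 days: +31 → Jan 1, 2008 (140 left).
Jan has 31 days: +31 → Feb 1, 2008 (109 left).
Feb has 29 days: +29 → Mar 1, 2008 (80 left).
Mar has 31 days: +31 → Apr 1, 2008 (49 left).
Apr has 30 days: +30 → May 1, 2008 (19 left).
+19 → May 20, 2008.

May 20, 2008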